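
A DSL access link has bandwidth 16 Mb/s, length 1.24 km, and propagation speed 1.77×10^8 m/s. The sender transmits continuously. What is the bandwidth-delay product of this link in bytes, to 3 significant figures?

14.0 bytes

Propagation delay = 1240 / 177000000 = 7.00565e-06 s.
BDP = R × t_prop = 16000000 × 7.00565e-06 = 112.09 bits.
In bytes: 112.09/8 = 14.0 bytes.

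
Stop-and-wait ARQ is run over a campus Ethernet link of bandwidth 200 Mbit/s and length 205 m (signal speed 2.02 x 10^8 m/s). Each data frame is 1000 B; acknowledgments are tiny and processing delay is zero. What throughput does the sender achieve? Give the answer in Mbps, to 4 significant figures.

t_tx = L/R = 8000/200000000 = 4e-05 s.
t_prop = 205/202000000 = 1.01485e-06 s; RTT = 2.0297e-06 s.
Cycle = t_tx + RTT = 4.20297e-05 s.
Throughput = L / cycle = 8000 / 4.20297e-05 = 190.3 Mbps.

190.3 Mbps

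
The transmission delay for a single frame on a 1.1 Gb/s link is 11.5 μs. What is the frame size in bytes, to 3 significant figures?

1580 bytes

L = R × t_tx = 1100000000 b/s × 1.15e-05 s = 12650 bits.
In bytes: 12650 / 8 = 1580 bytes.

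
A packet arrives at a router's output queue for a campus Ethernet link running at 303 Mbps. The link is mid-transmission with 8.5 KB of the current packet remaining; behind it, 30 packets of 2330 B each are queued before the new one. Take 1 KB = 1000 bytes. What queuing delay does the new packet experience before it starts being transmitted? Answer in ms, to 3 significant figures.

Each queued packet: L/R = 18640/303000000 = 0.0615182 ms.
30 queued → 1.84554 ms.
Plus remaining 68000 bits of current packet: 0.224422 ms.
Queuing delay = 2.07 ms.

2.07 ms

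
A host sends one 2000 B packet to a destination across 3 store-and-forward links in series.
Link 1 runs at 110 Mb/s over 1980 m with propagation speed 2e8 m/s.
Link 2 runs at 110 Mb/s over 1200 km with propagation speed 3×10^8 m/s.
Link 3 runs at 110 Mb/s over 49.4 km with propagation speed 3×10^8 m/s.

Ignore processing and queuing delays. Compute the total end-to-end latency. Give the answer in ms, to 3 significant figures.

4.61 ms

L = 2000 × 8 = 16000 bits.
Transmission delay per hop = L/R = 16000/110000000 = 0.145455 ms; 3 hops → 0.436364 ms.
Propagation delays (d/s per hop): 0.0099, 4, 0.164667 ms; sum = 4.17457 ms.
End-to-end = 4.61 ms.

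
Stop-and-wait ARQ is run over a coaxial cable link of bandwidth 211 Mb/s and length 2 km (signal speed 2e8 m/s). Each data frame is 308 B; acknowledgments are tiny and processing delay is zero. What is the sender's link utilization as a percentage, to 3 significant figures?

36.9 %

t_tx = L/R = 2464/211000000 = 1.16777e-05 s.
t_prop = 2000/200000000 = 1e-05 s; RTT = 2e-05 s.
Cycle = t_tx + RTT = 3.16777e-05 s.
Utilization = t_tx / cycle = 1.16777e-05/3.16777e-05 = 36.9 %.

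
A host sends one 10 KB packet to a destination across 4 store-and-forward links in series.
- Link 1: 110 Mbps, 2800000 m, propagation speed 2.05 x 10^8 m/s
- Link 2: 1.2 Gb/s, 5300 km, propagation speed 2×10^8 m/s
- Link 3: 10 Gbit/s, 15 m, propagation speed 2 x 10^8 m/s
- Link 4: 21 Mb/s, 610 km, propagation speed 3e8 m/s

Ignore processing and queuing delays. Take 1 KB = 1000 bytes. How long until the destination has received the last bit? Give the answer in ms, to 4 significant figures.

46.80 ms

L = 80000 bits.
Transmission delays (L/R per hop): 0.727273, 0.0666667, 0.008, 3.80952 ms; sum = 4.61146 ms.
Propagation delays (d/s per hop): 13.6585, 26.5, 7.5e-05, 2.03333 ms; sum = 42.1919 ms.
End-to-end = 46.80 ms.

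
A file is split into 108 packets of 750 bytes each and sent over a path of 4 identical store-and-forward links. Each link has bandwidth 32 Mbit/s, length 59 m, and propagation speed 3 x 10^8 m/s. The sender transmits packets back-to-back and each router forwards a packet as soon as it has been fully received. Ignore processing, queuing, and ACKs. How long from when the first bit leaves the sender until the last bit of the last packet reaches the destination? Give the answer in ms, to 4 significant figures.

20.81 ms

Per-hop transmission t_tx = L/R = 6000/32000000 = 0.1875 ms.
Per-hop propagation t_prop = 59/300000000 = 0.000196667 ms.
Pipeline fill: first packet needs 4·t_tx to clear all hops; remaining 107 packets each add one t_tx.
Total = (4+108-1)·t_tx + 4·t_prop = 111·0.1875 + 4·0.000196667 = 20.81 ms.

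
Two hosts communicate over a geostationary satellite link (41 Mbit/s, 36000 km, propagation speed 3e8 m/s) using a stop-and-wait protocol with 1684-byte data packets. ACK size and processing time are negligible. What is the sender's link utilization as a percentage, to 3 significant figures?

t_tx = L/R = 13472/41000000 = 0.000328585 s.
t_prop = 36000000/300000000 = 0.12 s; RTT = 0.24 s.
Cycle = t_tx + RTT = 0.240329 s.
Utilization = t_tx / cycle = 0.000328585/0.240329 = 0.137 %.

0.137 %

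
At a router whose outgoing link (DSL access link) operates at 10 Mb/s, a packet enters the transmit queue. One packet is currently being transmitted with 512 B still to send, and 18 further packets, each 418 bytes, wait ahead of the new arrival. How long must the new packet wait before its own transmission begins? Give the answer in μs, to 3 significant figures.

Each queued packet: L/R = 3344/10000000 = 334.4 μs.
18 queued → 6019.2 μs.
Plus remaining 4096 bits of current packet: 409.6 μs.
Queuing delay = 6430 μs.

6430 μs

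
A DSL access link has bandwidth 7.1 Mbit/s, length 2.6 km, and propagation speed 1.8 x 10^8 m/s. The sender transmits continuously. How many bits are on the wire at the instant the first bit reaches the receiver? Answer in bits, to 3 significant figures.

103 bits

Propagation delay = 2600 / 180000000 = 1.44444e-05 s.
BDP = R × t_prop = 7100000 × 1.44444e-05 = 102.556 bits.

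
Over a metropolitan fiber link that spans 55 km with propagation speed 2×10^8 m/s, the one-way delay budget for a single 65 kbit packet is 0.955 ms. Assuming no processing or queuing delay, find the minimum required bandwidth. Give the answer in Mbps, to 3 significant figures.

Propagation delay = 55000 / 200000000 = 0.275 ms.
Transmission budget = 0.955 − 0.275 = 0.68 ms.
R ≥ L / t_tx = 65000 bits / 0.00068 s = 95.6 Mbps.

95.6 Mbps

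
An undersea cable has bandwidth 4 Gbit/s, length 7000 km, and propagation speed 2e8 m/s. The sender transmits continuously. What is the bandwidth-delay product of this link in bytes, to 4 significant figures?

17500000 bytes

Propagation delay = 7000000 / 200000000 = 0.035 s.
BDP = R × t_prop = 4000000000 × 0.035 = 140000000 bits.
In bytes: 140000000/8 = 17500000 bytes.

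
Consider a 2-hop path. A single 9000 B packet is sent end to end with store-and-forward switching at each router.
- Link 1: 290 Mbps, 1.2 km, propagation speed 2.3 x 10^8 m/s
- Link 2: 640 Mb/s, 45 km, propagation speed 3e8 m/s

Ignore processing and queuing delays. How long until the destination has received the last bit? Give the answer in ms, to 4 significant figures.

0.5160 ms

L = 9000 × 8 = 72000 bits.
Transmission delays (L/R per hop): 0.248276, 0.1125 ms; sum = 0.360776 ms.
Propagation delays (d/s per hop): 0.00521739, 0.15 ms; sum = 0.155217 ms.
End-to-end = 0.5160 ms.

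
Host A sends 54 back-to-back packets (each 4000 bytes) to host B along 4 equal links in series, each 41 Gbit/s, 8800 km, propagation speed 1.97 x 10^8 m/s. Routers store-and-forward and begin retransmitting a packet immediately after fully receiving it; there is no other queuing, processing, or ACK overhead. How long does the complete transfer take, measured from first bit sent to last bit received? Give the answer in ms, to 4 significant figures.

Per-hop transmission t_tx = L/R = 32000/41000000000 = 0.000780488 ms.
Per-hop propagation t_prop = 8800000/197000000 = 44.6701 ms.
Pipeline fill: first packet needs 4·t_tx to clear all hops; remaining 53 packets each add one t_tx.
Total = (4+54-1)·t_tx + 4·t_prop = 57·0.000780488 + 4·44.6701 = 178.7 ms.

178.7 ms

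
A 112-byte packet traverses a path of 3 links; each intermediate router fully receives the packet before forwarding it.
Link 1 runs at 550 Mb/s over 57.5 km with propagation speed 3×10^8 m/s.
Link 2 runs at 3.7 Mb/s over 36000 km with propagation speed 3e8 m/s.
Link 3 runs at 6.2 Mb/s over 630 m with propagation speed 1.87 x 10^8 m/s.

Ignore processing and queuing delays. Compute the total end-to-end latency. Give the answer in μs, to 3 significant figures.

121000 μs

L = 112 × 8 = 896 bits.
Transmission delays (L/R per hop): 1.62909, 242.162, 144.516 μs; sum = 388.307 μs.
Propagation delays (d/s per hop): 191.667, 120000, 3.36898 μs; sum = 120195 μs.
End-to-end = 121000 μs.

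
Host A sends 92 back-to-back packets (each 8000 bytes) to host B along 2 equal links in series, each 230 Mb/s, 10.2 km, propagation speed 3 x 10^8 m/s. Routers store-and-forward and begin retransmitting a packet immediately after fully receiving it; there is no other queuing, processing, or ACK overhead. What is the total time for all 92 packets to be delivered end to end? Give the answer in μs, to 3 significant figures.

Per-hop transmission t_tx = L/R = 64000/230000000 = 278.261 μs.
Per-hop propagation t_prop = 10200/300000000 = 34 μs.
Pipeline fill: first packet needs 2·t_tx to clear all hops; remaining 91 packets each add one t_tx.
Total = (2+92-1)·t_tx + 2·t_prop = 93·278.261 + 2·34 = 25900 μs.

25900 μs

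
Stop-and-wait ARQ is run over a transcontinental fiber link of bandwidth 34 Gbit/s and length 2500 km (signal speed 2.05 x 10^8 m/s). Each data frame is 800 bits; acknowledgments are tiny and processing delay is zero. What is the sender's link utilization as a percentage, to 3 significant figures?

t_tx = L/R = 800/34000000000 = 2.35294e-08 s.
t_prop = 2500000/2.05e+08 = 0.0121951 s; RTT = 0.0243902 s.
Cycle = t_tx + RTT = 0.0243903 s.
Utilization = t_tx / cycle = 2.35294e-08/0.0243903 = 0.0000965 %.

0.0000965 %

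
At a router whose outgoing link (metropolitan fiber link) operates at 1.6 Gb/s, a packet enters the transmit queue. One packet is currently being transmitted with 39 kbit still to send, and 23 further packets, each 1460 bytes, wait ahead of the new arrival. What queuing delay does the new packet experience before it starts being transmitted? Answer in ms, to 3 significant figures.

Each queued packet: L/R = 11680/1600000000 = 0.0073 ms.
23 queued → 0.1679 ms.
Plus remaining 39000 bits of current packet: 0.024375 ms.
Queuing delay = 0.192 ms.

0.192 ms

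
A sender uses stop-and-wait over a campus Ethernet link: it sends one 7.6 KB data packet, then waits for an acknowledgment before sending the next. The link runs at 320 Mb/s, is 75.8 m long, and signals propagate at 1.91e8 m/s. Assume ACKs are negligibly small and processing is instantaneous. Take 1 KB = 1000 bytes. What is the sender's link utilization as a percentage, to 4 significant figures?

t_tx = L/R = 60800/320000000 = 0.00019 s.
t_prop = 75.8/191000000 = 3.96859e-07 s; RTT = 7.93717e-07 s.
Cycle = t_tx + RTT = 0.000190794 s.
Utilization = t_tx / cycle = 0.00019/0.000190794 = 99.58 %.

99.58 %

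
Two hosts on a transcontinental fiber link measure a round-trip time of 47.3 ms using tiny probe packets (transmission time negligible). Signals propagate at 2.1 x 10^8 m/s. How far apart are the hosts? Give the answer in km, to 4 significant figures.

4967 km

One-way propagation = RTT/2 = 23.65 ms.
d = s × t = 210000000 × 0.02365 = 4967 km.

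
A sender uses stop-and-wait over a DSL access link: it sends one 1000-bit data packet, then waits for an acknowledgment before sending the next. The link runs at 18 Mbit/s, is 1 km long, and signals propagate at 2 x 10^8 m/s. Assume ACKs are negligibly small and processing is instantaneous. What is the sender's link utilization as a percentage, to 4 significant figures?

t_tx = L/R = 1000/18000000 = 5.55556e-05 s.
t_prop = 1000/200000000 = 5e-06 s; RTT = 1e-05 s.
Cycle = t_tx + RTT = 6.55556e-05 s.
Utilization = t_tx / cycle = 5.55556e-05/6.55556e-05 = 84.75 %.

84.75 %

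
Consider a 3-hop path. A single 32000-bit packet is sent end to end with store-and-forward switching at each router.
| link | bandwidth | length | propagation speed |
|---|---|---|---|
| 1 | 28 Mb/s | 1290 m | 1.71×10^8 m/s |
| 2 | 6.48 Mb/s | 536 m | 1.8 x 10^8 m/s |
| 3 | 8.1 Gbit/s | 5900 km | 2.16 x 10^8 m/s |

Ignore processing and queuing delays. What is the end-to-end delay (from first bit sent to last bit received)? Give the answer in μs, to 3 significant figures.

Transmission delays (L/R per hop): 1142.86, 4938.27, 3.95062 μs; sum = 6085.08 μs.
Propagation delays (d/s per hop): 7.54386, 2.97778, 27314.8 μs; sum = 27325.3 μs.
End-to-end = 33400 μs.

33400 μs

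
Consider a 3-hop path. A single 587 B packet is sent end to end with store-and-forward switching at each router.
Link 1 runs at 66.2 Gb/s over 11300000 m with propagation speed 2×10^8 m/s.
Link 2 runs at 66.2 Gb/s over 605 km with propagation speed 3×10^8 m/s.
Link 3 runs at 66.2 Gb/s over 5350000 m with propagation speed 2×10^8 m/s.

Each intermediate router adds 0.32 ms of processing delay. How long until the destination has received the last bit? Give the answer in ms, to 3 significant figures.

85.9 ms

L = 587 × 8 = 4696 bits.
Transmission delay per hop = L/R = 4696/66200000000 = 7.09366e-05 ms; 3 hops → 0.00021281 ms.
Propagation delays (d/s per hop): 56.5, 2.01667, 26.75 ms; sum = 85.2667 ms.
Processing at 2 router(s): 2 × 0.32 ms = 0.64 ms.
End-to-end = 85.9 ms.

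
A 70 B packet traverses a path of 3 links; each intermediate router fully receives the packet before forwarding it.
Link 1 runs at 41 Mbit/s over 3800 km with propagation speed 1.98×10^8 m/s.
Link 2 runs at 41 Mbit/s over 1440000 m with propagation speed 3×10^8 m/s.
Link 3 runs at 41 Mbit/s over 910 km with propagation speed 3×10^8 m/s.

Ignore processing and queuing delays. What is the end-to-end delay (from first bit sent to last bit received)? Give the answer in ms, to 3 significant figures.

27.1 ms

L = 70 × 8 = 560 bits.
Transmission delay per hop = L/R = 560/41000000 = 0.0136585 ms; 3 hops → 0.0409756 ms.
Propagation delays (d/s per hop): 19.1919, 4.8, 3.03333 ms; sum = 27.0253 ms.
End-to-end = 27.1 ms.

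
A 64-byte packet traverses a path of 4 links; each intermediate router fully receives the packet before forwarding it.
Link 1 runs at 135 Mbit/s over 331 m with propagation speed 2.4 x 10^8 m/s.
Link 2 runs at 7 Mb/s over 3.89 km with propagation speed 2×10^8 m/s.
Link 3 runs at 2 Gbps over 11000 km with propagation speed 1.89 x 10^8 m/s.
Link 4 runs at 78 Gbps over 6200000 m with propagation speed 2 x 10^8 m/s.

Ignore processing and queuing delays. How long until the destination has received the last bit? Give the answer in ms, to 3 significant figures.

89.3 ms

L = 64 × 8 = 512 bits.
Transmission delays (L/R per hop): 0.00379259, 0.0731429, 0.000256, 6.5641e-06 ms; sum = 0.077198 ms.
Propagation delays (d/s per hop): 0.00137917, 0.01945, 58.2011, 31 ms; sum = 89.2219 ms.
End-to-end = 89.3 ms.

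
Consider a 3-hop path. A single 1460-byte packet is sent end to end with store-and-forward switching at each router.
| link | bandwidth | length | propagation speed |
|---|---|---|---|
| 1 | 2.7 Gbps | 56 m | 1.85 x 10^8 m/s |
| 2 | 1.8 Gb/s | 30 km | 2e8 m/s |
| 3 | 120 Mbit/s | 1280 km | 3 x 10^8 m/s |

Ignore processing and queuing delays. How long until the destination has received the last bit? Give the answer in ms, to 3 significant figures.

L = 1460 × 8 = 11680 bits.
Transmission delays (L/R per hop): 0.00432593, 0.00648889, 0.0973333 ms; sum = 0.108148 ms.
Propagation delays (d/s per hop): 0.000302703, 0.15, 4.26667 ms; sum = 4.41697 ms.
End-to-end = 4.53 ms.

4.53 ms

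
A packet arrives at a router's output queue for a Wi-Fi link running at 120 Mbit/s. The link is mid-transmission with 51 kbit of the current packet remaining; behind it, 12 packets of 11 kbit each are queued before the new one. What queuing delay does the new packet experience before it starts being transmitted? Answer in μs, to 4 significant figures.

1525 μs

Each queued packet: L/R = 11000/120000000 = 91.6667 μs.
12 queued → 1100 μs.
Plus remaining 51000 bits of current packet: 425 μs.
Queuing delay = 1525 μs.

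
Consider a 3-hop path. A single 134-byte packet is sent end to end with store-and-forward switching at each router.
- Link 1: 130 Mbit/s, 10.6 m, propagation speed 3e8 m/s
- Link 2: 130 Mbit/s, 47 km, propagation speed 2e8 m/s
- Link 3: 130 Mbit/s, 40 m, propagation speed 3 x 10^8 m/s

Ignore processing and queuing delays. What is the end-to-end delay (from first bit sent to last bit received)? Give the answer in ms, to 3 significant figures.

0.260 ms

L = 134 × 8 = 1072 bits.
Transmission delay per hop = L/R = 1072/130000000 = 0.00824615 ms; 3 hops → 0.0247385 ms.
Propagation delays (d/s per hop): 3.53333e-05, 0.235, 0.000133333 ms; sum = 0.235169 ms.
End-to-end = 0.260 ms.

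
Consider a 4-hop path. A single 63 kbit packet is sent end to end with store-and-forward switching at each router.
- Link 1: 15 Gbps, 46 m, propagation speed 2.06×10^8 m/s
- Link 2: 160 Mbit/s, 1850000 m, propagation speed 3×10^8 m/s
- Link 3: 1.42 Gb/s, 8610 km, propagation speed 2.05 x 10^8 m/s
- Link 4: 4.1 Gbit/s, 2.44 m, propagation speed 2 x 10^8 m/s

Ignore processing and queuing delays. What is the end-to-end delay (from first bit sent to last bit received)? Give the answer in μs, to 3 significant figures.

L = 63000 bits.
Transmission delays (L/R per hop): 4.2, 393.75, 44.3662, 15.3659 μs; sum = 457.682 μs.
Propagation delays (d/s per hop): 0.223301, 6166.67, 42000, 0.0122 μs; sum = 48166.9 μs.
End-to-end = 48600 μs.

48600 μs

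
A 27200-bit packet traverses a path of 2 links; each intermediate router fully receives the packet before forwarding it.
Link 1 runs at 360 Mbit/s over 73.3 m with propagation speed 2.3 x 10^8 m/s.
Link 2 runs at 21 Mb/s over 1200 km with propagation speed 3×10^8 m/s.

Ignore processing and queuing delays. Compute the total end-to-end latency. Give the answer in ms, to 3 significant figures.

Transmission delays (L/R per hop): 0.0755556, 1.29524 ms; sum = 1.37079 ms.
Propagation delays (d/s per hop): 0.000318696, 4 ms; sum = 4.00032 ms.
End-to-end = 5.37 ms.

5.37 ms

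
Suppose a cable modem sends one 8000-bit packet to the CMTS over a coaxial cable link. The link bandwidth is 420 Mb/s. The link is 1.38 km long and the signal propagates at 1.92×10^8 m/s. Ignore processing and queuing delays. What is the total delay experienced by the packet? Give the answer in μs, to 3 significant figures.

26.2 μs

Transmission delay = L/R = 8000 / 420000000 = 19.0476 μs.
Propagation delay = d/s = 1380 m / 192000000 m/s = 7.1875 μs.
Total = 26.2 μs.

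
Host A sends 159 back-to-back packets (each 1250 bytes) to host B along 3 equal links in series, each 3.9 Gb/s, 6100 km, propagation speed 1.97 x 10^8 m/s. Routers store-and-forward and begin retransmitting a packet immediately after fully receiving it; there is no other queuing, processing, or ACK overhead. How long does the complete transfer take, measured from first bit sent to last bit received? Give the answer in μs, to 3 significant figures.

93300 μs

Per-hop transmission t_tx = L/R = 10000/3900000000 = 2.5641 μs.
Per-hop propagation t_prop = 6100000/197000000 = 30964.5 μs.
Pipeline fill: first packet needs 3·t_tx to clear all hops; remaining 158 packets each add one t_tx.
Total = (3+159-1)·t_tx + 3·t_prop = 161·2.5641 + 3·30964.5 = 93300 μs.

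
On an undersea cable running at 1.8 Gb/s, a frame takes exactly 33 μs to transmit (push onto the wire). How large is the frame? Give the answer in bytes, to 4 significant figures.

7425 bytes

L = R × t_tx = 1800000000 b/s × 3.3e-05 s = 59400 bits.
In bytes: 59400 / 8 = 7425 bytes.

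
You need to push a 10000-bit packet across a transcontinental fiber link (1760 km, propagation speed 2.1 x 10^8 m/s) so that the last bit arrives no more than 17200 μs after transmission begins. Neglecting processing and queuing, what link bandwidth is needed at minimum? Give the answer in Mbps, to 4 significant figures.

Propagation delay = 1760000 / 210000000 = 8380.95 μs.
Transmission budget = 17200 − 8380.95 = 8819.05 μs.
R ≥ L / t_tx = 10000 bits / 0.00881905 s = 1.134 Mbps.

1.134 Mbps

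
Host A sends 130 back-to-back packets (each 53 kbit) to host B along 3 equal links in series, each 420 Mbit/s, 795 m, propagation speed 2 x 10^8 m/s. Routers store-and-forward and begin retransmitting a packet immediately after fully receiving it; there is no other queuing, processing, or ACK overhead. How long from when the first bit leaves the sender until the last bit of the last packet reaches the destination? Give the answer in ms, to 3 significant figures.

16.7 ms

Per-hop transmission t_tx = L/R = 53000/420000000 = 0.12619 ms.
Per-hop propagation t_prop = 795/200000000 = 0.003975 ms.
Pipeline fill: first packet needs 3·t_tx to clear all hops; remaining 129 packets each add one t_tx.
Total = (3+130-1)·t_tx + 3·t_prop = 132·0.12619 + 3·0.003975 = 16.7 ms.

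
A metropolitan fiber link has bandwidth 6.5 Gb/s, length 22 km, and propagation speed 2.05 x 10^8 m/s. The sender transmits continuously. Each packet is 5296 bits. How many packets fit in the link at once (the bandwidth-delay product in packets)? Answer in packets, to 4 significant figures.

131.7 packets

Propagation delay = 22000 / 2.05e+08 = 0.000107317 s.
BDP = R × t_prop = 6500000000 × 0.000107317 = 697561 bits.
In packets of 5296 bits: 131.7 packets.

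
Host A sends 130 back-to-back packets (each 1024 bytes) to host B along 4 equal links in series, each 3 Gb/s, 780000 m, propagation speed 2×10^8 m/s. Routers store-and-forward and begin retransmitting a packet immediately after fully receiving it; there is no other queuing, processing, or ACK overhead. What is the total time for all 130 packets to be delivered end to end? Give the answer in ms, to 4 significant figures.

15.96 ms

Per-hop transmission t_tx = L/R = 8192/3000000000 = 0.00273067 ms.
Per-hop propagation t_prop = 780000/200000000 = 3.9 ms.
Pipeline fill: first packet needs 4·t_tx to clear all hops; remaining 129 packets each add one t_tx.
Total = (4+130-1)·t_tx + 4·t_prop = 133·0.00273067 + 4·3.9 = 15.96 ms.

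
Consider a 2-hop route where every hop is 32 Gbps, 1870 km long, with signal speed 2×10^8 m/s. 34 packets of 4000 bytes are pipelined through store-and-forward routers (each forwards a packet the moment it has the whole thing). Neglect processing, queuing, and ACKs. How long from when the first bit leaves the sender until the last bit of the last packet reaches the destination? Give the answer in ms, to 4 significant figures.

Per-hop transmission t_tx = L/R = 32000/32000000000 = 0.001 ms.
Per-hop propagation t_prop = 1870000/200000000 = 9.35 ms.
Pipeline fill: first packet needs 2·t_tx to clear all hops; remaining 33 packets each add one t_tx.
Total = (2+34-1)·t_tx + 2·t_prop = 35·0.001 + 2·9.35 = 18.74 ms.

18.74 ms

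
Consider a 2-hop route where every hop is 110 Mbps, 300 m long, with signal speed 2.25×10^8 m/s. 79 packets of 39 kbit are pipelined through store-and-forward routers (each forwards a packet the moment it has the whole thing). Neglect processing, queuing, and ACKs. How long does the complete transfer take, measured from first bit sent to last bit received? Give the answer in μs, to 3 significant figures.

28400 μs

Per-hop transmission t_tx = L/R = 39000/110000000 = 354.545 μs.
Per-hop propagation t_prop = 300/225000000 = 1.33333 μs.
Pipeline fill: first packet needs 2·t_tx to clear all hops; remaining 78 packets each add one t_tx.
Total = (2+79-1)·t_tx + 2·t_prop = 80·354.545 + 2·1.33333 = 28400 μs.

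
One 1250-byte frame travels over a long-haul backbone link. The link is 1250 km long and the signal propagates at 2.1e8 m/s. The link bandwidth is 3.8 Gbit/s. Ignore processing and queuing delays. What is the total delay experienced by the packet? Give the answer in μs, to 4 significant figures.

L = 1250 × 8 = 10000 bits.
Transmission delay = L/R = 10000 / 3800000000 = 2.63158 μs.
Propagation delay = d/s = 1250000 m / 210000000 m/s = 5952.38 μs.
Total = 5955 μs.

5955 μs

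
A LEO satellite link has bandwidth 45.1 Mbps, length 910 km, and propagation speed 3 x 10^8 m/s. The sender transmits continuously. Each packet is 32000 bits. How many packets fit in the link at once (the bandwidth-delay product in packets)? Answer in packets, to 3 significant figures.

4.28 packets

Propagation delay = 910000 / 300000000 = 0.00303333 s.
BDP = R × t_prop = 45100000 × 0.00303333 = 136803 bits.
In packets of 32000 bits: 4.28 packets.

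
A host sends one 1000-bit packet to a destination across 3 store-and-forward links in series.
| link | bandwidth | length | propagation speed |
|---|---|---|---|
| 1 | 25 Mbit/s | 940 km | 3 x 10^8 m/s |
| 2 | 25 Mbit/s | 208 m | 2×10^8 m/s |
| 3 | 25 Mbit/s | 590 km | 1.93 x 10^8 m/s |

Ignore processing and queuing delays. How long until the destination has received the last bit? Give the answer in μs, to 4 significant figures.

Transmission delay per hop = L/R = 1000/25000000 = 40 μs; 3 hops → 120 μs.
Propagation delays (d/s per hop): 3133.33, 1.04, 3056.99 μs; sum = 6191.37 μs.
End-to-end = 6311 μs.

6311 μs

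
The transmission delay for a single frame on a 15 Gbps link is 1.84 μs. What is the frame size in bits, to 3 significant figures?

L = R × t_tx = 15000000000 b/s × 1.84e-06 s = 27600 bits.

27600 bits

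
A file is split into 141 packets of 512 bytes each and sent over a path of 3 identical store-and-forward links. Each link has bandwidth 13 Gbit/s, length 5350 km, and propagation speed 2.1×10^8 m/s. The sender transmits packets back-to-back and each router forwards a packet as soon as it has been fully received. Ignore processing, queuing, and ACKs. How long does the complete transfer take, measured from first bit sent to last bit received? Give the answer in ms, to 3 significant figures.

76.5 ms

Per-hop transmission t_tx = L/R = 4096/13000000000 = 0.000315077 ms.
Per-hop propagation t_prop = 5350000/210000000 = 25.4762 ms.
Pipeline fill: first packet needs 3·t_tx to clear all hops; remaining 140 packets each add one t_tx.
Total = (3+141-1)·t_tx + 3·t_prop = 143·0.000315077 + 3·25.4762 = 76.5 ms.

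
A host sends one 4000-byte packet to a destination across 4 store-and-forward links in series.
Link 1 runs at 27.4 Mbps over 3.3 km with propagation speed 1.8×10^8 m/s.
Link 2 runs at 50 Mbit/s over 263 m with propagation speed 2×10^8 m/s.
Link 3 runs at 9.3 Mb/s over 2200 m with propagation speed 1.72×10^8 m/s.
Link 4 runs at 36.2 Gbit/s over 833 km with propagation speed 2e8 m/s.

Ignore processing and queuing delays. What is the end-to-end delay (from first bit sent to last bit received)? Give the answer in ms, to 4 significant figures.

L = 4000 × 8 = 32000 bits.
Transmission delays (L/R per hop): 1.16788, 0.64, 3.44086, 0.000883978 ms; sum = 5.24963 ms.
Propagation delays (d/s per hop): 0.0183333, 0.001315, 0.0127907, 4.165 ms; sum = 4.19744 ms.
End-to-end = 9.447 ms.

9.447 ms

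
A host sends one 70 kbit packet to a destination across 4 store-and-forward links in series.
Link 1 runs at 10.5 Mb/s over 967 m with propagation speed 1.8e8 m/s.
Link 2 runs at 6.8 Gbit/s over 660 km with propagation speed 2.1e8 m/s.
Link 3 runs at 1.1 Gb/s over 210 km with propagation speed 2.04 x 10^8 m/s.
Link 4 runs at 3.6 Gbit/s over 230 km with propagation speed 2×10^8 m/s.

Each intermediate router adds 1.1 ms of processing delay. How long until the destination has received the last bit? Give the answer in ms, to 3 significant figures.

15.4 ms

L = 70000 bits.
Transmission delays (L/R per hop): 6.66667, 0.0102941, 0.0636364, 0.0194444 ms; sum = 6.76004 ms.
Propagation delays (d/s per hop): 0.00537222, 3.14286, 1.02941, 1.15 ms; sum = 5.32764 ms.
Processing at 3 router(s): 3 × 1.1 ms = 3.3 ms.
End-to-end = 15.4 ms.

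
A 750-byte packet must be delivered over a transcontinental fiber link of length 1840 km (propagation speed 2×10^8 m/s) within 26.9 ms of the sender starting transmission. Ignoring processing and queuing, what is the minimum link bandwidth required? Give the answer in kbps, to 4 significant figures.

L = 6000 bits.
Propagation delay = 1840000 / 200000000 = 9.2 ms.
Transmission budget = 26.9 − 9.2 = 17.7 ms.
R ≥ L / t_tx = 6000 bits / 0.0177 s = 339.0 kbps.

339.0 kbps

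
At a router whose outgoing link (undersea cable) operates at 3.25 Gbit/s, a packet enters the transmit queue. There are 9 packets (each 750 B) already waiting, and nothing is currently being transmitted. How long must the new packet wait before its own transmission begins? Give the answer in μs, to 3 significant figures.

16.6 μs

Each queued packet: L/R = 6000/3250000000 = 1.84615 μs.
9 queued → 16.6154 μs.
Queuing delay = 16.6 μs.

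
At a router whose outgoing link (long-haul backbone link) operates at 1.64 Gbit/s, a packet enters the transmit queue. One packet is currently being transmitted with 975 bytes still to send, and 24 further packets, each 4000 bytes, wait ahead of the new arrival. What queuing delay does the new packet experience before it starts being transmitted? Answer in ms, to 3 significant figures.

0.473 ms

Each queued packet: L/R = 32000/1640000000 = 0.0195122 ms.
24 queued → 0.468293 ms.
Plus remaining 7800 bits of current packet: 0.0047561 ms.
Queuing delay = 0.473 ms.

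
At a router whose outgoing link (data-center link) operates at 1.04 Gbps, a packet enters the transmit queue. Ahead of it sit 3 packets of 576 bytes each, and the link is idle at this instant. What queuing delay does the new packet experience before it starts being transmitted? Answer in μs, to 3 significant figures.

Each queued packet: L/R = 4608/1040000000 = 4.43077 μs.
3 queued → 13.2923 μs.
Queuing delay = 13.3 μs.

13.3 μs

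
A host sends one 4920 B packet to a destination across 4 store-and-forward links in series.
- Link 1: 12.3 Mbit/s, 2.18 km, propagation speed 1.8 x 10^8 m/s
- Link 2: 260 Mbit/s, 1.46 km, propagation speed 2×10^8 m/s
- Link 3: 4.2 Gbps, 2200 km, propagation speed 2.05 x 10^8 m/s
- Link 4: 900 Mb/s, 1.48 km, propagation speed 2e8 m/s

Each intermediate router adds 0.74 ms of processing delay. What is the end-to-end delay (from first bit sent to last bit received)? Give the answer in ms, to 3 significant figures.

L = 4920 × 8 = 39360 bits.
Transmission delays (L/R per hop): 3.2, 0.151385, 0.00937143, 0.0437333 ms; sum = 3.40449 ms.
Propagation delays (d/s per hop): 0.0121111, 0.0073, 10.7317, 0.0074 ms; sum = 10.7585 ms.
Processing at 3 router(s): 3 × 0.74 ms = 2.22 ms.
End-to-end = 16.4 ms.

16.4 ms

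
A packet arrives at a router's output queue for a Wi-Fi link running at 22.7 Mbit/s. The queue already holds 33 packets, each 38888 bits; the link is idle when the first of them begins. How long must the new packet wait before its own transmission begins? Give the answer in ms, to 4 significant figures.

Each queued packet: L/R = 38888/22700000 = 1.71313 ms.
33 queued → 56.5332 ms.
Queuing delay = 56.53 ms.

56.53 ms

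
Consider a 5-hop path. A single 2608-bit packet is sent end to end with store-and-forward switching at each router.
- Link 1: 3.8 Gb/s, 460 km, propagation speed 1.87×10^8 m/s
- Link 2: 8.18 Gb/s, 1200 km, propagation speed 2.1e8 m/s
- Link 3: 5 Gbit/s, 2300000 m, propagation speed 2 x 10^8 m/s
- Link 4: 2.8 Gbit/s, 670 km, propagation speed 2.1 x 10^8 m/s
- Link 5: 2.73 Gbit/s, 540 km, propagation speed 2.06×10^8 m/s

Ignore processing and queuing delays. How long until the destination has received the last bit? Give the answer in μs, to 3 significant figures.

Transmission delays (L/R per hop): 0.686316, 0.318826, 0.5216, 0.931429, 0.955311 μs; sum = 3.41348 μs.
Propagation delays (d/s per hop): 2459.89, 5714.29, 11500, 3190.48, 2621.36 μs; sum = 25486 μs.
End-to-end = 25500 μs.

25500 μs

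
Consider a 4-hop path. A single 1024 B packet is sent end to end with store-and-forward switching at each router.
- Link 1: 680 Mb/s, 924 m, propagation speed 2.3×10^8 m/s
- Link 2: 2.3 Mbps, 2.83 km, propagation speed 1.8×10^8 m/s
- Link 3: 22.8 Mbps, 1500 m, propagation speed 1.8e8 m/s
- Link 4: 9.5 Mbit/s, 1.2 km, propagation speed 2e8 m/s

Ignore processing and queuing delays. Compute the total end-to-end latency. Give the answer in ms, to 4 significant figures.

4.829 ms

L = 1024 × 8 = 8192 bits.
Transmission delays (L/R per hop): 0.0120471, 3.56174, 0.359298, 0.862316 ms; sum = 4.7954 ms.
Propagation delays (d/s per hop): 0.00401739, 0.0157222, 0.00833333, 0.006 ms; sum = 0.0340729 ms.
End-to-end = 4.829 ms.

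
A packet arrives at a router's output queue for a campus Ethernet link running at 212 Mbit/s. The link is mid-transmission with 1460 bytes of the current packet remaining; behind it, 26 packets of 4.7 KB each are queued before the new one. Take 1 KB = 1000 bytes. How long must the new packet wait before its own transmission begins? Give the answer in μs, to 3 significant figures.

Each queued packet: L/R = 37600/212000000 = 177.358 μs.
26 queued → 4611.32 μs.
Plus remaining 11680 bits of current packet: 55.0943 μs.
Queuing delay = 4670 μs.

4670 μs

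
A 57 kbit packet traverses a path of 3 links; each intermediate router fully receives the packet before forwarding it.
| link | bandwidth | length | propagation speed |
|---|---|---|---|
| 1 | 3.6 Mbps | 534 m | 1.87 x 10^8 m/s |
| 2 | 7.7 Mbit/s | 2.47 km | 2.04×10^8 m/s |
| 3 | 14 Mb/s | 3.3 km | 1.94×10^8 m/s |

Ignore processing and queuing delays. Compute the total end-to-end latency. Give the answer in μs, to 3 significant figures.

27300 μs

L = 57000 bits.
Transmission delays (L/R per hop): 15833.3, 7402.6, 4071.43 μs; sum = 27307.4 μs.
Propagation delays (d/s per hop): 2.85561, 12.1078, 17.0103 μs; sum = 31.9738 μs.
End-to-end = 27300 μs.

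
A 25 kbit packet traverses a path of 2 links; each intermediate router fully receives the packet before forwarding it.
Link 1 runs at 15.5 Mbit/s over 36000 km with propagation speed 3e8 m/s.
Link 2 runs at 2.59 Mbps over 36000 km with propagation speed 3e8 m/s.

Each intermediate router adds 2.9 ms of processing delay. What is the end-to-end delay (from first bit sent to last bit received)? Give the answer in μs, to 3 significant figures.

L = 25000 bits.
Transmission delays (L/R per hop): 1612.9, 9652.51 μs; sum = 11265.4 μs.
Propagation delays (d/s per hop): 120000, 120000 μs; sum = 240000 μs.
Processing at 1 router(s): 1 × 2.9 ms = 2900 μs.
End-to-end = 254000 μs.

254000 μs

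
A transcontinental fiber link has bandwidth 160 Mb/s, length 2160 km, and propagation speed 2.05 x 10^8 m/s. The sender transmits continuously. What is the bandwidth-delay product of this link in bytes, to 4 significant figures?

210700 bytes

Propagation delay = 2160000 / 2.05e+08 = 0.0105366 s.
BDP = R × t_prop = 160000000 × 0.0105366 = 1685850 bits.
In bytes: 1685850/8 = 210700 bytes.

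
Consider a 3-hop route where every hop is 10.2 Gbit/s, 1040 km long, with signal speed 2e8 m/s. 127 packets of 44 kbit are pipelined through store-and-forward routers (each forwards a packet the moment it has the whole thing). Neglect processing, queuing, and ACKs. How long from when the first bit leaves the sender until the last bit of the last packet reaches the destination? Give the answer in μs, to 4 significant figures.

16160 μs

Per-hop transmission t_tx = L/R = 44000/10200000000 = 4.31373 μs.
Per-hop propagation t_prop = 1040000/200000000 = 5200 μs.
Pipeline fill: first packet needs 3·t_tx to clear all hops; remaining 126 packets each add one t_tx.
Total = (3+127-1)·t_tx + 3·t_prop = 129·4.31373 + 3·5200 = 16160 μs.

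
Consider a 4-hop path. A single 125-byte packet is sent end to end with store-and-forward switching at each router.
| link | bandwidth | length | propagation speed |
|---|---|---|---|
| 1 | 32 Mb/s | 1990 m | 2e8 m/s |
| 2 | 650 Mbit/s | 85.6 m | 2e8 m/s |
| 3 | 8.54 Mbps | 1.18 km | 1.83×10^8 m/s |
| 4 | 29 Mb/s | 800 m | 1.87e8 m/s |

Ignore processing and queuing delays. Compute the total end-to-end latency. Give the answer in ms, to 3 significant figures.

0.205 ms

L = 125 × 8 = 1000 bits.
Transmission delays (L/R per hop): 0.03125, 0.00153846, 0.117096, 0.0344828 ms; sum = 0.184367 ms.
Propagation delays (d/s per hop): 0.00995, 0.000428, 0.00644809, 0.00427807 ms; sum = 0.0211042 ms.
End-to-end = 0.205 ms.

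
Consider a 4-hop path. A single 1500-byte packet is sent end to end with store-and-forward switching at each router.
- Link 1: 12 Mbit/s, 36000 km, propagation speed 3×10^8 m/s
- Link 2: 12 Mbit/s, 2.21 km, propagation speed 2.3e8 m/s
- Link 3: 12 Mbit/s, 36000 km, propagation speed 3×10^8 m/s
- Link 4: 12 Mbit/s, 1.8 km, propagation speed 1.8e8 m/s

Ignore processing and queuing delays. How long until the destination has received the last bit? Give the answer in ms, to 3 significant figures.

L = 1500 × 8 = 12000 bits.
Transmission delay per hop = L/R = 12000/12000000 = 1 ms; 4 hops → 4 ms.
Propagation delays (d/s per hop): 120, 0.0096087, 120, 0.01 ms; sum = 240.02 ms.
End-to-end = 244 ms.

244 ms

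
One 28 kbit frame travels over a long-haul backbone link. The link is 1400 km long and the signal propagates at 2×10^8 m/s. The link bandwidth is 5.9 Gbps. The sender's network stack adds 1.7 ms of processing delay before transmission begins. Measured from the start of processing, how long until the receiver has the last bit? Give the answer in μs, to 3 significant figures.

L = 28000 bits.
Transmission delay = L/R = 28000 / 5900000000 = 4.74576 μs.
Propagation delay = d/s = 1400000 m / 200000000 m/s = 7000 μs.
Plus processing delay 1.7 ms = 1700 μs.
Total = 8700 μs.

8700 μs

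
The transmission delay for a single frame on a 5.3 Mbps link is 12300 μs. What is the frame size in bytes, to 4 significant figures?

L = R × t_tx = 5300000 b/s × 0.0123 s = 65190 bits.
In bytes: 65190 / 8 = 8149 bytes.

8149 bytes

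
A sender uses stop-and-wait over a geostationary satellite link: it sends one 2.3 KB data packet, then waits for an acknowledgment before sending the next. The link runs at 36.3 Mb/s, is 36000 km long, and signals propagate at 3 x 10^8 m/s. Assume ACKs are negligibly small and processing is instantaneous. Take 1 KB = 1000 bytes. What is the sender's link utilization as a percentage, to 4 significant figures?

0.2108 %

t_tx = L/R = 18400/36300000 = 0.000506887 s.
t_prop = 36000000/300000000 = 0.12 s; RTT = 0.24 s.
Cycle = t_tx + RTT = 0.240507 s.
Utilization = t_tx / cycle = 0.000506887/0.240507 = 0.2108 %.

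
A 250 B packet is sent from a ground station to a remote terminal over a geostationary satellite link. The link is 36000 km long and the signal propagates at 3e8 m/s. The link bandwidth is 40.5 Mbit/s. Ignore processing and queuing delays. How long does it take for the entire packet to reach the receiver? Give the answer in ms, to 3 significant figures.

120 ms

L = 250 × 8 = 2000 bits.
Transmission delay = L/R = 2000 / 40500000 = 0.0493827 ms.
Propagation delay = d/s = 36000000 m / 300000000 m/s = 120 ms.
Total = 120 ms.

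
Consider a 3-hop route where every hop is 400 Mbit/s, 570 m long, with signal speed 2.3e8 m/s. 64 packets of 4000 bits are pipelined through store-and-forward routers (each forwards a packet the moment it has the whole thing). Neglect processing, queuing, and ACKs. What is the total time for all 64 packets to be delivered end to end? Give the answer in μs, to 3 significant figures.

667 μs

Per-hop transmission t_tx = L/R = 4000/400000000 = 10 μs.
Per-hop propagation t_prop = 570/2.3e+08 = 2.47826 μs.
Pipeline fill: first packet needs 3·t_tx to clear all hops; remaining 63 packets each add one t_tx.
Total = (3+64-1)·t_tx + 3·t_prop = 66·10 + 3·2.47826 = 667 μs.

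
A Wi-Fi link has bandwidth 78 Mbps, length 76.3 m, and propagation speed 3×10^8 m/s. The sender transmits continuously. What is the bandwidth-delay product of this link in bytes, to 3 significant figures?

2.48 bytes

Propagation delay = 76.3 / 300000000 = 2.54333e-07 s.
BDP = R × t_prop = 78000000 × 2.54333e-07 = 19.838 bits.
In bytes: 19.838/8 = 2.48 bytes.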